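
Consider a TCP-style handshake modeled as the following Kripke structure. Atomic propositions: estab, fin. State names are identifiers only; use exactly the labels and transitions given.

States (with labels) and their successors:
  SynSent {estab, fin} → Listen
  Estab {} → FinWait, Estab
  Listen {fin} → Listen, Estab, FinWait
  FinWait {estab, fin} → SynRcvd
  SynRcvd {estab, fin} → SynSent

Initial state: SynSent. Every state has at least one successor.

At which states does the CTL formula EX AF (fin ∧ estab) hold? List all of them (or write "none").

{Estab, Listen, FinWait, SynRcvd}

States satisfying AF (fin ∧ estab): {SynSent, FinWait, SynRcvd}.
States satisfying EX AF (fin ∧ estab): {Estab, Listen, FinWait, SynRcvd}.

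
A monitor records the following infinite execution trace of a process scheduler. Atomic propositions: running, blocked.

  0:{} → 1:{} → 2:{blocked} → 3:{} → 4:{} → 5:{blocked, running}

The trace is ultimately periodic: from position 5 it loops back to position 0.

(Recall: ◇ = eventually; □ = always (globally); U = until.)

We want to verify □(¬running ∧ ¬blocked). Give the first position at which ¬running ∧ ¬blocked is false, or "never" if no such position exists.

2

Check ¬running ∧ ¬blocked at each position in order: 0 ✓, 1 ✓.
At position 2 the labels are {blocked}, so ¬running ∧ ¬blocked is false there. This is the first violation.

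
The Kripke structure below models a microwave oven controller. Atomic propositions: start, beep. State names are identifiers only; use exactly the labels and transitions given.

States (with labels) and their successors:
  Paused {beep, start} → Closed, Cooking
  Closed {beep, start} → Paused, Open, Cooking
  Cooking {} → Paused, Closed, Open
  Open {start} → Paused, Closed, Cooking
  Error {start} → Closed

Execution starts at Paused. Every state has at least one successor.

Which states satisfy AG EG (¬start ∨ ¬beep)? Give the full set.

none

States satisfying EG (¬start ∨ ¬beep): {Cooking, Open}.
States satisfying AG EG (¬start ∨ ¬beep): ∅.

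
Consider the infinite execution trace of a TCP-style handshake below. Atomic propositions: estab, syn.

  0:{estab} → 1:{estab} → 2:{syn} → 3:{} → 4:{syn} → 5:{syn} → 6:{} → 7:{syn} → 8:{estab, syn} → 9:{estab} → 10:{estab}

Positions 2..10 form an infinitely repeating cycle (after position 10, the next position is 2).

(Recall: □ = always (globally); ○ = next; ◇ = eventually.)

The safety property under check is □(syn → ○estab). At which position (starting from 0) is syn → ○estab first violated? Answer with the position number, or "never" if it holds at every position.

2

Check syn → ○estab at each position in order: 0 ✓, 1 ✓.
At position 2 the labels are {syn} and the next position 3 has {}, so syn → ○estab is false there. This is the first violation.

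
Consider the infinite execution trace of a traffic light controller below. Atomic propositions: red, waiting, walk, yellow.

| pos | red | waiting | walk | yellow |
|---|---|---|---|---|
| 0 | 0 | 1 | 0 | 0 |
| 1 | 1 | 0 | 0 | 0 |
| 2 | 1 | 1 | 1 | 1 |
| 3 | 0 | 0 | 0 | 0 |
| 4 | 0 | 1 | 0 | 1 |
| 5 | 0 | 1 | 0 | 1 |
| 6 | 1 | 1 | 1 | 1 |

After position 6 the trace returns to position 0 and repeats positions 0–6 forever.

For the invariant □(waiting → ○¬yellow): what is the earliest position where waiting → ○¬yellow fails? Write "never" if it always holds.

Check waiting → ○¬yellow at each position in order: 0 ✓, 1 ✓, 2 ✓, 3 ✓.
At position 4 the labels are {waiting, yellow} and the next position 5 has {waiting, yellow}, so waiting → ○¬yellow is false there. This is the first violation.

4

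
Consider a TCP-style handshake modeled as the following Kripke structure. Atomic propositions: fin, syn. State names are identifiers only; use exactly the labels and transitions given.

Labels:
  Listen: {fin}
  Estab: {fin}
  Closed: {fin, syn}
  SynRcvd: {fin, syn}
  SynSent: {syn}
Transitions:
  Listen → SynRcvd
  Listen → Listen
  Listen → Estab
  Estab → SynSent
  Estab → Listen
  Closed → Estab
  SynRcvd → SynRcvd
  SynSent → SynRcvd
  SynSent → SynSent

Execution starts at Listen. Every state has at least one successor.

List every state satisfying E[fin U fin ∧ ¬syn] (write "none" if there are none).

States satisfying fin: {Listen, Estab, Closed, SynRcvd}.
States satisfying fin ∧ ¬syn: {Listen, Estab}.
States satisfying E[fin U fin ∧ ¬syn]: {Listen, Estab, Closed}.

{Listen, Estab, Closed}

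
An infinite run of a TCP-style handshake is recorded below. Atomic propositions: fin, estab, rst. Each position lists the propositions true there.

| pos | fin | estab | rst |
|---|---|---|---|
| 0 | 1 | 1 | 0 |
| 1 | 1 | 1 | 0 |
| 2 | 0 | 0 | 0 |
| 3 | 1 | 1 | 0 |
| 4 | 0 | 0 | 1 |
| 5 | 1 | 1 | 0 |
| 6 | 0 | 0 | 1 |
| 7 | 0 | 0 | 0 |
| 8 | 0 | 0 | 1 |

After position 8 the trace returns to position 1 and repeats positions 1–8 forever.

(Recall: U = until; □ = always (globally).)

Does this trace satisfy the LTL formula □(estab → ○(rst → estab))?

Violated

estab → ○(rst → estab) must hold at every position from 0 onward. It fails at position 3, so □(estab → ○(rst → estab)) is false.
Positions where estab holds: 0, 1, 3, 5.
Check ○(rst → estab) at each: 0→ok, 1→ok, 3→fails, 5→fails.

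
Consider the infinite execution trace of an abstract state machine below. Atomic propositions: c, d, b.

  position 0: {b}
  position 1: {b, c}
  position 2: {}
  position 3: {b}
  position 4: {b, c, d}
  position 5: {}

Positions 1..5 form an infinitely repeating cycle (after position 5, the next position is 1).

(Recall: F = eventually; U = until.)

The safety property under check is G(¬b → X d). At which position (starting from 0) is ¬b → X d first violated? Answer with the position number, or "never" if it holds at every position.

Check ¬b → X d at each position in order: 0 ✓, 1 ✓.
At position 2 the labels are {} and the next position 3 has {b}, so ¬b → X d is false there. This is the first violation.

2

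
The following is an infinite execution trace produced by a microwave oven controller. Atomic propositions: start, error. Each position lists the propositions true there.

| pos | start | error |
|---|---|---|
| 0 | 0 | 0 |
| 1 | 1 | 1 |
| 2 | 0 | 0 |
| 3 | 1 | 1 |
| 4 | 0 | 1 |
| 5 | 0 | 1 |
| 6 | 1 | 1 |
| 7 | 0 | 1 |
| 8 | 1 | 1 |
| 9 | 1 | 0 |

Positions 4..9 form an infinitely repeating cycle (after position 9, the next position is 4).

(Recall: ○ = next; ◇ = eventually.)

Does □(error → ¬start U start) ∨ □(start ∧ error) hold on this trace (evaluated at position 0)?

Yes

error → ¬start U start holds at every position 0..9, and those are all positions ever visited, so □(error → ¬start U start) holds.
Positions where error holds: 1, 3, 4, 5, 6, 7, 8.
Check ¬start U start at each: 1→ok, 3→ok, 4→ok, 5→ok, 6→ok, 7→ok, 8→ok.
start ∧ error must hold at every position from 0 onward. It fails at position 0, so □(start ∧ error) is false.
At position 0: □(error → ¬start U start) is true; □(start ∧ error) is false; so □(error → ¬start U start) ∨ □(start ∧ error) is true.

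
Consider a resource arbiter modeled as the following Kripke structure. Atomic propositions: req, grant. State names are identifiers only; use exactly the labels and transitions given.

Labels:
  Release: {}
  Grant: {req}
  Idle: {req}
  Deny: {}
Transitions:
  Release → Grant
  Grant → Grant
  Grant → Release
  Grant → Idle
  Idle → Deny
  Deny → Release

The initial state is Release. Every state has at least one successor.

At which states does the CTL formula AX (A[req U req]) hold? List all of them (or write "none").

{Release}

States satisfying A[req U req]: {Grant, Idle}.
States satisfying AX (A[req U req]): {Release}.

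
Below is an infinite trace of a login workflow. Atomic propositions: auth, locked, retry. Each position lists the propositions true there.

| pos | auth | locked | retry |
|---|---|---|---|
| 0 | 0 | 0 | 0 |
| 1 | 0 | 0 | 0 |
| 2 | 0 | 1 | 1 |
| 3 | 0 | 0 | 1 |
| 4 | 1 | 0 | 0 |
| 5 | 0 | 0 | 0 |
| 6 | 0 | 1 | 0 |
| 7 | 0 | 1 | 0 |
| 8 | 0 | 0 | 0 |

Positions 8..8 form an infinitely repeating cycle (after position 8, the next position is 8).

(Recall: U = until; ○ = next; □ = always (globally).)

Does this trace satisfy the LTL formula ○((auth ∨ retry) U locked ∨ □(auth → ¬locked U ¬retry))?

The position after 0 is 1; (auth ∨ retry) U locked ∨ □(auth → ¬locked U ¬retry) is true there.

Holds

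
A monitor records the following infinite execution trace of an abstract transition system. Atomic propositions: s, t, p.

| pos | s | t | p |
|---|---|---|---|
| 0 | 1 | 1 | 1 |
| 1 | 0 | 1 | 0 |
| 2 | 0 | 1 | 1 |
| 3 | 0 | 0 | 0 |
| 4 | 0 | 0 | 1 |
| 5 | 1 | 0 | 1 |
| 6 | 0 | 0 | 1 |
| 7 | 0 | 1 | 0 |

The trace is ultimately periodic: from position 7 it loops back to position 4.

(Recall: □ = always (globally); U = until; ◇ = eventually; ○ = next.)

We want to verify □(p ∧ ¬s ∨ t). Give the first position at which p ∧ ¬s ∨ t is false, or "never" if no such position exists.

3

Check p ∧ ¬s ∨ t at each position in order: 0 ✓, 1 ✓, 2 ✓.
At position 3 the labels are {}, so p ∧ ¬s ∨ t is false there. This is the first violation.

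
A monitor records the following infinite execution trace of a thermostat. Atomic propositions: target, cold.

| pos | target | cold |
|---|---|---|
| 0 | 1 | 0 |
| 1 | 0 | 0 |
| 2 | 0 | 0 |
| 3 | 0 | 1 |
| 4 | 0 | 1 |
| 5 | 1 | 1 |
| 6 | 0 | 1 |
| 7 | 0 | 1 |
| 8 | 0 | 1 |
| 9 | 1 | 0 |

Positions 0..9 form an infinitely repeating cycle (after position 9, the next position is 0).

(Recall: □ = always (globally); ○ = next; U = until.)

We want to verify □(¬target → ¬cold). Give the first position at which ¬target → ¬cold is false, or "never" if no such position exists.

3

Check ¬target → ¬cold at each position in order: 0 ✓, 1 ✓, 2 ✓.
At position 3 the labels are {cold}, so ¬target → ¬cold is false there. This is the first violation.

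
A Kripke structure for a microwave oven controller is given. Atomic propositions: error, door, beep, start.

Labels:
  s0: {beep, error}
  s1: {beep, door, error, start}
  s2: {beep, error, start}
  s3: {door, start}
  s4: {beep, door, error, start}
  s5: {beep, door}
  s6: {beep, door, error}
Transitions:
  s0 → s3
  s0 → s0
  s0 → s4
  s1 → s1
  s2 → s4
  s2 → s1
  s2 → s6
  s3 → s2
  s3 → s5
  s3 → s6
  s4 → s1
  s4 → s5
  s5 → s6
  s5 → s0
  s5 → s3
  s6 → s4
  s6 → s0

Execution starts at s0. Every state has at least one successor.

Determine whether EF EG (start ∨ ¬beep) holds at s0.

States satisfying EG (start ∨ ¬beep): {s1, s2, s3, s4}.
States satisfying EF EG (start ∨ ¬beep): {s0, s1, s2, s3, s4, s5, s6}.
Some path from s0 reaches a state where EG (start ∨ ¬beep) holds.
s0 ∈ Sat(EF EG (start ∨ ¬beep)).

Yes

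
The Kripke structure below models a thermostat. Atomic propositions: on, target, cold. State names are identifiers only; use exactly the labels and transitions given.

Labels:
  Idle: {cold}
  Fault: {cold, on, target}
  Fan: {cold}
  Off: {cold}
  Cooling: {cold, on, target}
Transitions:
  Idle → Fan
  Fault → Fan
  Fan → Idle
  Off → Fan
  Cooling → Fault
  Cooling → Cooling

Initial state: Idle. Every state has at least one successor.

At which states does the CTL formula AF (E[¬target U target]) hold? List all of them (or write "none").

States satisfying E[¬target U target]: {Fault, Cooling}.
States satisfying AF (E[¬target U target]): {Fault, Cooling}.

{Fault, Cooling}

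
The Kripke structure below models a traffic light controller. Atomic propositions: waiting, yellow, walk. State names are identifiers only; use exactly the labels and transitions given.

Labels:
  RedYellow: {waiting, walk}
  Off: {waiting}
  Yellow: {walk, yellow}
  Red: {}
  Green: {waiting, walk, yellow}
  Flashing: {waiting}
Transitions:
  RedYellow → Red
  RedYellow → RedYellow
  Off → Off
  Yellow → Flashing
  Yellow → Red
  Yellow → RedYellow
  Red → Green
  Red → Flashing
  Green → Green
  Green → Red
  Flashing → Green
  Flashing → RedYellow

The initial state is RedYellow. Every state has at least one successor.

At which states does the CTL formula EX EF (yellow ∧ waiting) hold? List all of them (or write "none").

States satisfying EF (yellow ∧ waiting): {RedYellow, Yellow, Red, Green, Flashing}.
States satisfying EX EF (yellow ∧ waiting): {RedYellow, Yellow, Red, Green, Flashing}.

{RedYellow, Yellow, Red, Green, Flashing}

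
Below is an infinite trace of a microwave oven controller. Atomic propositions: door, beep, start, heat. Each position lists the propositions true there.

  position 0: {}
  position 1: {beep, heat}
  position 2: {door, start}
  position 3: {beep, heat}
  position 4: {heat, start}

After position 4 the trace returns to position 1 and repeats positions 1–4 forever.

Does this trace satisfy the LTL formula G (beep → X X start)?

No

beep → X X start must hold at every position from 0 onward. It fails at position 1, so G (beep → X X start) is false.
Positions where beep holds: 1, 3.
Check X X start at each: 1→fails, 3→fails.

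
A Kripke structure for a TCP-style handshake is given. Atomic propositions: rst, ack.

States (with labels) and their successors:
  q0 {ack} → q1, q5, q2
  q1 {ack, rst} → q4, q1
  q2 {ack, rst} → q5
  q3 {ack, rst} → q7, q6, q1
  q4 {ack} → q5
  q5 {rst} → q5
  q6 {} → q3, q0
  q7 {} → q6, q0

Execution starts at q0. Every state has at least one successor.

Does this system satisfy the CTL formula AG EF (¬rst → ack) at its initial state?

Yes

States satisfying EF (¬rst → ack): {q0, q1, q2, q3, q4, q5, q6, q7}.
States satisfying AG EF (¬rst → ack): {q0, q1, q2, q3, q4, q5, q6, q7}.
Every state reachable from q0 satisfies EF (¬rst → ack).
q0 ∈ Sat(AG EF (¬rst → ack)).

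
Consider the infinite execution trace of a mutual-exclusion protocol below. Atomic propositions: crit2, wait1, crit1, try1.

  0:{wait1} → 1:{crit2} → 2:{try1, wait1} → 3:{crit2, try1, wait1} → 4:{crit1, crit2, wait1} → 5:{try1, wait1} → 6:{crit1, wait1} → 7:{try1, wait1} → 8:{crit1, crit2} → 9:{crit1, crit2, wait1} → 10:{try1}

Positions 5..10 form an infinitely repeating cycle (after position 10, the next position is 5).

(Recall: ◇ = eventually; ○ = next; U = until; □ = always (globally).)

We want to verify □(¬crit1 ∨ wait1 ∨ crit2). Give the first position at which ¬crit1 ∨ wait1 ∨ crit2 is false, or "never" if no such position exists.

never

¬crit1 ∨ wait1 ∨ crit2 holds at every position 0..10, and those are all the positions the trace ever visits, so the invariant □(¬crit1 ∨ wait1 ∨ crit2) is never violated.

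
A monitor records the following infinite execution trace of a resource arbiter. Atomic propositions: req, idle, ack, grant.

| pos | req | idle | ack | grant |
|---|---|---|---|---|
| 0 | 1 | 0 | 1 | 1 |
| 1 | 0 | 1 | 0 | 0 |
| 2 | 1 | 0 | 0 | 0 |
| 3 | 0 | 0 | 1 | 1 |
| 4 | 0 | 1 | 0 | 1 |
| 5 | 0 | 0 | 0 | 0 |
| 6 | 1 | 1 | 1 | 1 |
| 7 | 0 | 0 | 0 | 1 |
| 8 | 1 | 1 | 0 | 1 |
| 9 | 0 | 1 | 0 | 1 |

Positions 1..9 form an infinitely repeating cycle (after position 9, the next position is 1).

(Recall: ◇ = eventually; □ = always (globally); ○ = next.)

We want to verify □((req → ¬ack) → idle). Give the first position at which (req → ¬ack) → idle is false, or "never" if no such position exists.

Check (req → ¬ack) → idle at each position in order: 0 ✓, 1 ✓.
At position 2 the labels are {req}, so (req → ¬ack) → idle is false there. This is the first violation.

2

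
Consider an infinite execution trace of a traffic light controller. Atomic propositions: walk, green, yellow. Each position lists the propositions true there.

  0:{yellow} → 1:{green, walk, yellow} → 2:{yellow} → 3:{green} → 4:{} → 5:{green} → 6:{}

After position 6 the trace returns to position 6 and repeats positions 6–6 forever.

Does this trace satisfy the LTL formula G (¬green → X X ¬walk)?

¬green → X X ¬walk holds at every position 0..6, and those are all positions ever visited, so G (¬green → X X ¬walk) holds.
Positions where ¬green holds: 0, 2, 4, 6.
Check X X ¬walk at each: 0→ok, 2→ok, 4→ok, 6→ok.

Yes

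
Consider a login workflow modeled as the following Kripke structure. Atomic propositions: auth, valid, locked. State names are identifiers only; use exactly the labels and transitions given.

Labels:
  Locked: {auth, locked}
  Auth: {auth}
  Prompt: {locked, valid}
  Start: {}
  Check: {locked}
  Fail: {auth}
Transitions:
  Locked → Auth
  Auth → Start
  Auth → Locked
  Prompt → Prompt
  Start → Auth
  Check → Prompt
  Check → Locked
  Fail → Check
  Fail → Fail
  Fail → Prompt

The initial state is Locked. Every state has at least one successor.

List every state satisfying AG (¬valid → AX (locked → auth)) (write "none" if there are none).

States satisfying ¬valid → AX (locked → auth): {Locked, Auth, Prompt, Start}.
States satisfying AG (¬valid → AX (locked → auth)): {Locked, Auth, Prompt, Start}.

{Locked, Auth, Prompt, Start}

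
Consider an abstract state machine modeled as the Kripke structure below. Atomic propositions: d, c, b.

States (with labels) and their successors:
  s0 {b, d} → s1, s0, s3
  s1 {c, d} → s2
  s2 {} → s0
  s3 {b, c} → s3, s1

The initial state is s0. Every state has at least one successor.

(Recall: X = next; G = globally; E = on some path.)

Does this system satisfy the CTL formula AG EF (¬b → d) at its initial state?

States satisfying EF (¬b → d): {s0, s1, s2, s3}.
States satisfying AG EF (¬b → d): {s0, s1, s2, s3}.
Every state reachable from s0 satisfies EF (¬b → d).
s0 ∈ Sat(AG EF (¬b → d)).

Satisfied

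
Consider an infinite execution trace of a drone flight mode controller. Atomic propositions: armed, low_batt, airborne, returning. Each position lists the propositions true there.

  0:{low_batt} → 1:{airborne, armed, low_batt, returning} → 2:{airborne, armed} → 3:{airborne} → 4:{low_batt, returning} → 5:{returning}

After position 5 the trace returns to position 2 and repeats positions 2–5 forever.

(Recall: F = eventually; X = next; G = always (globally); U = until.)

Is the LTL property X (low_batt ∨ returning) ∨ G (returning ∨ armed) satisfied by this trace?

Satisfied

The position after 0 is 1; low_batt ∨ returning is true there.
returning ∨ armed must hold at every position from 0 onward. It fails at position 0, so G (returning ∨ armed) is false.
At position 0: X (low_batt ∨ returning) is true; G (returning ∨ armed) is false; so X (low_batt ∨ returning) ∨ G (returning ∨ armed) is true.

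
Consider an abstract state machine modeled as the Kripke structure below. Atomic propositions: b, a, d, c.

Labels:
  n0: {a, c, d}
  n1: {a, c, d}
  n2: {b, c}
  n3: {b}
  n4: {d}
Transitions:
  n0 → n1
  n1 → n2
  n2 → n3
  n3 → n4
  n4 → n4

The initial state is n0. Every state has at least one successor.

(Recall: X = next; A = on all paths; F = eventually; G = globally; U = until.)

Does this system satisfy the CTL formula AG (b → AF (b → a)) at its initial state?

States satisfying b → AF (b → a): {n0, n1, n2, n3, n4}.
States satisfying AG (b → AF (b → a)): {n0, n1, n2, n3, n4}.
Every state reachable from n0 satisfies b → AF (b → a).
n0 ∈ Sat(AG (b → AF (b → a))).

Satisfied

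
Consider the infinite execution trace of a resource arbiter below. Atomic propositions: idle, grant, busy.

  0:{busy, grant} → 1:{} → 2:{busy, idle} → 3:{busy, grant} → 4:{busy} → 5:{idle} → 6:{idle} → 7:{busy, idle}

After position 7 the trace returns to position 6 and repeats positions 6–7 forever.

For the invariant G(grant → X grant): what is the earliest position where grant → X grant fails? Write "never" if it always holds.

At position 0 the labels are {busy, grant} and the next position 1 has {}, so grant → X grant is false there. This is the first violation.

0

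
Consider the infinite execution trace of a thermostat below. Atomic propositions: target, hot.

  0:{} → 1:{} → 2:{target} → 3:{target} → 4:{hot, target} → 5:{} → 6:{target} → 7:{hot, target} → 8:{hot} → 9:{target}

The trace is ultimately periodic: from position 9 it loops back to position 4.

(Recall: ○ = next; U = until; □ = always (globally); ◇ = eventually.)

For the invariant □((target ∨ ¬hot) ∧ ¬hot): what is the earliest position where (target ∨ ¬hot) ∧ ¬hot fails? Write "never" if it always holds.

Check (target ∨ ¬hot) ∧ ¬hot at each position in order: 0 ✓, 1 ✓, 2 ✓, 3 ✓.
At position 4 the labels are {hot, target}, so (target ∨ ¬hot) ∧ ¬hot is false there. This is the first violation.

4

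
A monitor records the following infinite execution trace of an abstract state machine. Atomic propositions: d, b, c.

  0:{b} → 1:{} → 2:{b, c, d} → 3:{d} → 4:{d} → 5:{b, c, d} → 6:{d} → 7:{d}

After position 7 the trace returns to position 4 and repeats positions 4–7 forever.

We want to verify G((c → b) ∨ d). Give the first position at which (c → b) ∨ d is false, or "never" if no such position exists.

(c → b) ∨ d holds at every position 0..7, and those are all the positions the trace ever visits, so the invariant G((c → b) ∨ d) is never violated.

never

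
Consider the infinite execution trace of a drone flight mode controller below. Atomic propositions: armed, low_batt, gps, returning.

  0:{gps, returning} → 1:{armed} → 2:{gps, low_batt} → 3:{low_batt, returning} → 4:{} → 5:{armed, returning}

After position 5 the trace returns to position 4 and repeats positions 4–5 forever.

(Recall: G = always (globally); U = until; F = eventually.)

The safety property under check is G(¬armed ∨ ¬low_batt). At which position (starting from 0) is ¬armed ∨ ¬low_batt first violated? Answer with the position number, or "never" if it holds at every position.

¬armed ∨ ¬low_batt holds at every position 0..5, and those are all the positions the trace ever visits, so the invariant G(¬armed ∨ ¬low_batt) is never violated.

never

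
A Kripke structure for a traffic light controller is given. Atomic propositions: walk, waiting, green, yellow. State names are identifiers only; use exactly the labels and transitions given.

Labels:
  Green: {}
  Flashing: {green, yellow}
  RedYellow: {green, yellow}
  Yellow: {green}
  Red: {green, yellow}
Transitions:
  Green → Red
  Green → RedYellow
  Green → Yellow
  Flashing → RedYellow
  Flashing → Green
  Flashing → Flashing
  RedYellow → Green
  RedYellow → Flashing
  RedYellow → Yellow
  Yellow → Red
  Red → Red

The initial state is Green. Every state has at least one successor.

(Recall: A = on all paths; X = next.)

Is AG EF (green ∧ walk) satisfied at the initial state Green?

Does not hold

States satisfying EF (green ∧ walk): ∅.
States satisfying AG EF (green ∧ walk): ∅.
Flashing is reachable from Green and violates EF (green ∧ walk), so AG fails at Green.
Green ∉ Sat(AG EF (green ∧ walk)).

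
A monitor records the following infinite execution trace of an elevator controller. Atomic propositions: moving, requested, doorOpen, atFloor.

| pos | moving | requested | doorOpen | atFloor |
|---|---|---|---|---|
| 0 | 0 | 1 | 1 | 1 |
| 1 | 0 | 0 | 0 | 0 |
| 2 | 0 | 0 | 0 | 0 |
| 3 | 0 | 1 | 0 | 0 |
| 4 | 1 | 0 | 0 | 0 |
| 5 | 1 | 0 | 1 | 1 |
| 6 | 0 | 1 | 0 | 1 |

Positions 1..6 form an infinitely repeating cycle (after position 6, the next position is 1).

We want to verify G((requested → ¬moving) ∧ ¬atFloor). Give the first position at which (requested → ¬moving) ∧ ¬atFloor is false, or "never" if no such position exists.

0

At position 0 the labels are {atFloor, doorOpen, requested}, so (requested → ¬moving) ∧ ¬atFloor is false there. This is the first violation.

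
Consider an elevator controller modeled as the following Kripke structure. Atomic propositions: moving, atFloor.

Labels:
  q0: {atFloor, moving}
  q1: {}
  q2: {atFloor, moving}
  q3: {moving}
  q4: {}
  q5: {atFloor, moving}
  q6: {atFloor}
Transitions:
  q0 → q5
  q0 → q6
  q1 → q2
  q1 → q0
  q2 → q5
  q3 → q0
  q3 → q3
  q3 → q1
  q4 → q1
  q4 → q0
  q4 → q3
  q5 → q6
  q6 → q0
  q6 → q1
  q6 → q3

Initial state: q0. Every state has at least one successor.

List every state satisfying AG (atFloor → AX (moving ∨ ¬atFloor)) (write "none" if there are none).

none

States satisfying atFloor → AX (moving ∨ ¬atFloor): {q1, q2, q3, q4, q6}.
States satisfying AG (atFloor → AX (moving ∨ ¬atFloor)): ∅.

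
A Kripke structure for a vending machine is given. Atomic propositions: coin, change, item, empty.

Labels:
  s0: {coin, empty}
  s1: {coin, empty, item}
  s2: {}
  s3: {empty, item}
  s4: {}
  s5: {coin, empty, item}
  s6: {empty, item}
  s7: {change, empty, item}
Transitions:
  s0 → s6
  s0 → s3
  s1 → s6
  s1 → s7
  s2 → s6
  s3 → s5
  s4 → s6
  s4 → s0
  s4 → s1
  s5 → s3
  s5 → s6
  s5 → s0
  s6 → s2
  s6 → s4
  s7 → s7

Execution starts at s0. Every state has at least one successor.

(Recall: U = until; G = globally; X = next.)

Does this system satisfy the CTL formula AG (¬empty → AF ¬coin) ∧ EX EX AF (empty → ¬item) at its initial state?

Yes

States satisfying ¬empty → AF ¬coin: {s0, s1, s2, s3, s4, s5, s6, s7}.
States satisfying AG (¬empty → AF ¬coin): {s0, s1, s2, s3, s4, s5, s6, s7}.
States satisfying EX AF (empty → ¬item): {s0, s1, s2, s4, s5, s6}.
States satisfying EX EX AF (empty → ¬item): {s0, s1, s2, s3, s4, s5, s6}.
States satisfying AG (¬empty → AF ¬coin) ∧ EX EX AF (empty → ¬item): {s0, s1, s2, s3, s4, s5, s6}.
s0 ∈ Sat(AG (¬empty → AF ¬coin) ∧ EX EX AF (empty → ¬item)).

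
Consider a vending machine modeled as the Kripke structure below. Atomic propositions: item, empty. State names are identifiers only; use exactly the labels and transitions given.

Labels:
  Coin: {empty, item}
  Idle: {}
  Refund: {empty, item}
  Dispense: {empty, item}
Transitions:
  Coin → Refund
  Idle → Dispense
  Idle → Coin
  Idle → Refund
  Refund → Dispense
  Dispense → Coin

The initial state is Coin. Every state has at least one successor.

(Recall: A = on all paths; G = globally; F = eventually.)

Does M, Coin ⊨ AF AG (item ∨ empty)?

Yes

States satisfying AG (item ∨ empty): {Coin, Refund, Dispense}.
States satisfying AF AG (item ∨ empty): {Coin, Idle, Refund, Dispense}.
Coin ∈ Sat(AF AG (item ∨ empty)).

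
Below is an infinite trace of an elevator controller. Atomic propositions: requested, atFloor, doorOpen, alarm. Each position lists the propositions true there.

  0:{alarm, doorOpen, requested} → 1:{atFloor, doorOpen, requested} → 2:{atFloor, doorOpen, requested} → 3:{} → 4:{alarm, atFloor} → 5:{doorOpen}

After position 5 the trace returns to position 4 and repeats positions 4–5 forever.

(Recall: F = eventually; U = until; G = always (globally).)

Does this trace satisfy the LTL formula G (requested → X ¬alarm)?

requested → X ¬alarm holds at every position 0..5, and those are all positions ever visited, so G (requested → X ¬alarm) holds.
Positions where requested holds: 0, 1, 2.
Check X ¬alarm at each: 0→ok, 1→ok, 2→ok.

Yes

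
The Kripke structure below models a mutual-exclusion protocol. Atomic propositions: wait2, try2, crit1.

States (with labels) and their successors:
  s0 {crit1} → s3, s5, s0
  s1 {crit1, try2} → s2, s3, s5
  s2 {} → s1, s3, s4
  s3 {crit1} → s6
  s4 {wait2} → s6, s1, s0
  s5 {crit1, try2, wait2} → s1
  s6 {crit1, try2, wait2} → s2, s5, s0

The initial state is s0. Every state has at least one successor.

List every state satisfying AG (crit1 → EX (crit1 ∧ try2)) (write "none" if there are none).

States satisfying crit1 → EX (crit1 ∧ try2): {s0, s1, s2, s3, s4, s5, s6}.
States satisfying AG (crit1 → EX (crit1 ∧ try2)): {s0, s1, s2, s3, s4, s5, s6}.

{s0, s1, s2, s3, s4, s5, s6}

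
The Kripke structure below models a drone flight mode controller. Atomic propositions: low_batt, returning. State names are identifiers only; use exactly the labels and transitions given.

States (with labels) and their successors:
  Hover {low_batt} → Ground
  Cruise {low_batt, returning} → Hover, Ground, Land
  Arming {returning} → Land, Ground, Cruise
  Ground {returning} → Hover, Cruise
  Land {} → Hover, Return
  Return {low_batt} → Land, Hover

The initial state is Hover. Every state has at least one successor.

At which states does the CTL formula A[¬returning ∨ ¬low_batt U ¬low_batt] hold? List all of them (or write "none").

{Hover, Arming, Ground, Land, Return}

States satisfying ¬returning ∨ ¬low_batt: {Hover, Arming, Ground, Land, Return}.
States satisfying ¬low_batt: {Arming, Ground, Land}.
States satisfying A[¬returning ∨ ¬low_batt U ¬low_batt]: {Hover, Arming, Ground, Land, Return}.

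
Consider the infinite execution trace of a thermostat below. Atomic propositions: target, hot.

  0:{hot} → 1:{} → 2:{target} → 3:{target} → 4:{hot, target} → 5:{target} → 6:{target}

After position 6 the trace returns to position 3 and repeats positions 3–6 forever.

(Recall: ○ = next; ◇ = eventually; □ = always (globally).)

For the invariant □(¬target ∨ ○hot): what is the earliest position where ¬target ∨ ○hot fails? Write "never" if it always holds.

Check ¬target ∨ ○hot at each position in order: 0 ✓, 1 ✓.
At position 2 the labels are {target} and the next position 3 has {target}, so ¬target ∨ ○hot is false there. This is the first violation.

2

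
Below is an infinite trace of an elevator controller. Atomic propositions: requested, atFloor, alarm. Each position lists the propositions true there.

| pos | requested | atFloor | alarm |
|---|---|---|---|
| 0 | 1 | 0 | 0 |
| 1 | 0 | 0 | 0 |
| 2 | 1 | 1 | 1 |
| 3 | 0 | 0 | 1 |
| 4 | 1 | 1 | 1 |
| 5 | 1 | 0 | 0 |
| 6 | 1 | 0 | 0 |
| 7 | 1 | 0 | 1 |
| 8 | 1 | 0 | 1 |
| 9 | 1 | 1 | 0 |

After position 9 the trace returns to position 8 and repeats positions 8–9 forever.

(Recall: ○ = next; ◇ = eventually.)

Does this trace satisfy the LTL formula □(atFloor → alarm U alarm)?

Violated

atFloor → alarm U alarm must hold at every position from 0 onward. It fails at position 9, so □(atFloor → alarm U alarm) is false.
Positions where atFloor holds: 2, 4, 9.
Check alarm U alarm at each: 2→ok, 4→ok, 9→fails.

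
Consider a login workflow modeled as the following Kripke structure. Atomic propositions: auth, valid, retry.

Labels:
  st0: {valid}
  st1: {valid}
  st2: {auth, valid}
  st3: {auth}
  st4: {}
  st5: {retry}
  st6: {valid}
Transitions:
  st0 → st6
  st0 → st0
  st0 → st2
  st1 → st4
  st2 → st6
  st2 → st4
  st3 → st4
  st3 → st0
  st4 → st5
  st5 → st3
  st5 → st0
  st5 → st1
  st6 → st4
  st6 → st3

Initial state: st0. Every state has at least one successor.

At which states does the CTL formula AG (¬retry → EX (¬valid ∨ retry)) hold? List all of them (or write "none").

none

States satisfying ¬retry → EX (¬valid ∨ retry): {st1, st2, st3, st4, st5, st6}.
States satisfying AG (¬retry → EX (¬valid ∨ retry)): ∅.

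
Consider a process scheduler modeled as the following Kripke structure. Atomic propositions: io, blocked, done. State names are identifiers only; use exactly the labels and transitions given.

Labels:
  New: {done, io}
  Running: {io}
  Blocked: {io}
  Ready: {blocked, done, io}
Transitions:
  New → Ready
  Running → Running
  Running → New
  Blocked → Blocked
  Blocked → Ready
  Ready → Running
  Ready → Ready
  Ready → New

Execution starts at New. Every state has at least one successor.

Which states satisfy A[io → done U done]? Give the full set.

{New, Ready}

States satisfying io → done: {New, Ready}.
States satisfying done: {New, Ready}.
States satisfying A[io → done U done]: {New, Ready}.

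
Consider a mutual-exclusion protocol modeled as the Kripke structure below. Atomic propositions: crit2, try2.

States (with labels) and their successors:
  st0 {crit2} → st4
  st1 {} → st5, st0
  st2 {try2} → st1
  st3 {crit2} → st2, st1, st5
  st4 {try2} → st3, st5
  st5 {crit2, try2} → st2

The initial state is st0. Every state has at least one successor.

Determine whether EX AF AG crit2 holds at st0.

Does not hold

States satisfying AF AG crit2: ∅.
States satisfying EX AF AG crit2: ∅.
No suitable path/successor from st0 witnesses the formula.
st0 ∉ Sat(EX AF AG crit2).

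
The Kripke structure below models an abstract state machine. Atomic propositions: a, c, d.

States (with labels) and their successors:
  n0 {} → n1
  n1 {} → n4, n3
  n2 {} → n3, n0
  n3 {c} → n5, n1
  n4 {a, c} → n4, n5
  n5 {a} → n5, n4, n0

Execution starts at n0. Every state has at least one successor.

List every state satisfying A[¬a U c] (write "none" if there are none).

States satisfying ¬a: {n0, n1, n2, n3}.
States satisfying c: {n3, n4}.
States satisfying A[¬a U c]: {n0, n1, n2, n3, n4}.

{n0, n1, n2, n3, n4}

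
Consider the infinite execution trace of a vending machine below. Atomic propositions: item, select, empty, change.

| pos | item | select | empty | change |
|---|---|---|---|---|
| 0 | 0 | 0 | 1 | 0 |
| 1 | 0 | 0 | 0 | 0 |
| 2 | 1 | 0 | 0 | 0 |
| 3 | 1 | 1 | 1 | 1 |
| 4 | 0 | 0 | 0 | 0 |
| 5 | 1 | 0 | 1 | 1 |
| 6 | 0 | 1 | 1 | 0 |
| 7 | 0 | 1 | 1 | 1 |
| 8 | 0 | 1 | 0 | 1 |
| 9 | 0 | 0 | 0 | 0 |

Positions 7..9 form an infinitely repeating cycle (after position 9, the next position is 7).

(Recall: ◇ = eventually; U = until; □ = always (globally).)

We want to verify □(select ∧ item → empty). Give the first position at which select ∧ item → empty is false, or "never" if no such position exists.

never

select ∧ item → empty holds at every position 0..9, and those are all the positions the trace ever visits, so the invariant □(select ∧ item → empty) is never violated.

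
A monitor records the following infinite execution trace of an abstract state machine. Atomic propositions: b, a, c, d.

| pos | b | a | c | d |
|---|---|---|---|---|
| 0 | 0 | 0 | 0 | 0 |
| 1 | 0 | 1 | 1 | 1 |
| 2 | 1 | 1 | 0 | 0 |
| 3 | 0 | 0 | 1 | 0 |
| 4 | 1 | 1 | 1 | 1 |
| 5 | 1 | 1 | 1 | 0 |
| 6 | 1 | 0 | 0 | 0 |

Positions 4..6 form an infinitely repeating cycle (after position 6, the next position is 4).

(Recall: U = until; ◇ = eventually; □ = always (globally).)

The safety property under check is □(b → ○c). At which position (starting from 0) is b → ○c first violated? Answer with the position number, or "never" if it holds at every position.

Check b → ○c at each position in order: 0 ✓, 1 ✓, 2 ✓, 3 ✓, 4 ✓.
At position 5 the labels are {a, b, c} and the next position 6 has {b}, so b → ○c is false there. This is the first violation.

5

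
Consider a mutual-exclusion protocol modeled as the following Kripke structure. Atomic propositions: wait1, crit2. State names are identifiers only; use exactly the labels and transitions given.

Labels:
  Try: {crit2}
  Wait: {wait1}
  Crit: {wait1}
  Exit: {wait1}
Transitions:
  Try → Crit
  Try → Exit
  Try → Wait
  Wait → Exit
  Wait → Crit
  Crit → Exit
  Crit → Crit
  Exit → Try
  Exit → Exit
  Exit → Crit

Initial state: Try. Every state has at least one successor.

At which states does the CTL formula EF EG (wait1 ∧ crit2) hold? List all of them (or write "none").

none

States satisfying EG (wait1 ∧ crit2): ∅.
States satisfying EF EG (wait1 ∧ crit2): ∅.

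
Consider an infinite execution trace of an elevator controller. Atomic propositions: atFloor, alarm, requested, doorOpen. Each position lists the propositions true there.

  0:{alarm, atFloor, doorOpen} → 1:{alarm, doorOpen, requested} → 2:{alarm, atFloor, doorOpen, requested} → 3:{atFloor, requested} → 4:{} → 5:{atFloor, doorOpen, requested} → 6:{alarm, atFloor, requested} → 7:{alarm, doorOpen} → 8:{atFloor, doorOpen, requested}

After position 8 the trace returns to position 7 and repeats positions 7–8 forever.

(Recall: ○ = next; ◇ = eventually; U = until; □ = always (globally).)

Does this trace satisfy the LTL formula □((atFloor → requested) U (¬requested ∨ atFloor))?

Yes

(atFloor → requested) U (¬requested ∨ atFloor) holds at every position 0..8, and those are all positions ever visited, so □((atFloor → requested) U (¬requested ∨ atFloor)) holds.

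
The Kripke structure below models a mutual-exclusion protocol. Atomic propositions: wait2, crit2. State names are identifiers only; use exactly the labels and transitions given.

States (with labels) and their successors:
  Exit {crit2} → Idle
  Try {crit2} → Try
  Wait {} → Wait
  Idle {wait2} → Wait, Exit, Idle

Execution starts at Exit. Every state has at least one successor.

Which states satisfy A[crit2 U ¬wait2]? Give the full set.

{Exit, Try, Wait}

States satisfying crit2: {Exit, Try}.
States satisfying ¬wait2: {Exit, Try, Wait}.
States satisfying A[crit2 U ¬wait2]: {Exit, Try, Wait}.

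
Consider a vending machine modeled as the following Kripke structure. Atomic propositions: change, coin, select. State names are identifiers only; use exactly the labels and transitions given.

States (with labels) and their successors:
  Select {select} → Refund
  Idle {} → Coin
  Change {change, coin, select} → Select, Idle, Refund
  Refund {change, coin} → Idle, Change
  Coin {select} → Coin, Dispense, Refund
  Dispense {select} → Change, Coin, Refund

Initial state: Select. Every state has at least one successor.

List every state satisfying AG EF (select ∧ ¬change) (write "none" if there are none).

{Select, Idle, Change, Refund, Coin, Dispense}

States satisfying EF (select ∧ ¬change): {Select, Idle, Change, Refund, Coin, Dispense}.
States satisfying AG EF (select ∧ ¬change): {Select, Idle, Change, Refund, Coin, Dispense}.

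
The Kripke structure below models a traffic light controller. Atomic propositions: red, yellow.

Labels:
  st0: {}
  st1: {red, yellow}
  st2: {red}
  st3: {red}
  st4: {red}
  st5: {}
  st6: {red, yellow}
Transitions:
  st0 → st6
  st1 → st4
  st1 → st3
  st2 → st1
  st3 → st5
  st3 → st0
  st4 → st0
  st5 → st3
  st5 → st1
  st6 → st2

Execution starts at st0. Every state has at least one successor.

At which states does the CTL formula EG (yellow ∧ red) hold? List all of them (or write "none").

none

States satisfying yellow ∧ red: {st1, st6}.
States satisfying EG (yellow ∧ red): ∅.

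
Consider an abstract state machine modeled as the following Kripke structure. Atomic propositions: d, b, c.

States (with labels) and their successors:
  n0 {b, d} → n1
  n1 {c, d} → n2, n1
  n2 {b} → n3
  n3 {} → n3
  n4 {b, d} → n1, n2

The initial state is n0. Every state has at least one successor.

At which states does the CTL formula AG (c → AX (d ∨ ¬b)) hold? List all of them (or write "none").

{n2, n3}

States satisfying c → AX (d ∨ ¬b): {n0, n2, n3, n4}.
States satisfying AG (c → AX (d ∨ ¬b)): {n2, n3}.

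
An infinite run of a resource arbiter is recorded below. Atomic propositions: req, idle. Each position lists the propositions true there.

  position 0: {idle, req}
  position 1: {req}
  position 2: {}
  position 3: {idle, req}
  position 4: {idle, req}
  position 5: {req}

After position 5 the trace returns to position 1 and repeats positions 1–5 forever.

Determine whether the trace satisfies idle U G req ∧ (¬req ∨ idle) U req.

Walking from position 0: at position 1, G req has not yet held and idle fails, so idle U G req is false.
Walking from position 0: req first holds at position 0, and ¬req ∨ idle holds at every earlier position along the way, so (¬req ∨ idle) U req holds.
At position 0: idle U G req is false; (¬req ∨ idle) U req is true; so idle U G req ∧ (¬req ∨ idle) U req is false.

Violated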